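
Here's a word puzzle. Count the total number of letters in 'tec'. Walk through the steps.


Spell out 'tec' and number each letter: t(1), e(2), c(3). Total: 3 letters.

3


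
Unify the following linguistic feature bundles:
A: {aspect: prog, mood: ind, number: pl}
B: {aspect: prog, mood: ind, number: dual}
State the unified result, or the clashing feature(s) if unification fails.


Compare features:
aspect: A=prog vs B=prog -> unified: prog
mood: A=ind vs B=ind -> unified: ind
number: A=pl vs B=dual -> CLASH
Clash detected on feature 'number' (pl vs dual); unification fails.

CLASH on 'number' (pl vs dual)


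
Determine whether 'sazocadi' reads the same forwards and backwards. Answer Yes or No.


Forward: 'sazocadi'
Reversed: 'idacozas'
They differ.

No


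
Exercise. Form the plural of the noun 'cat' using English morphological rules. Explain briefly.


Apply rule: Add -s. 'cat' becomes 'cats'.

cats


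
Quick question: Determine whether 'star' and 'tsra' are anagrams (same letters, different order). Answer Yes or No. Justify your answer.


Sorted letters of 'star': 'arst'
Sorted letters of 'tsra': 'arst'
They match.

Yes


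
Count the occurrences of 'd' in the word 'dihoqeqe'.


Letter 'd' in 'dihoqeqe': found at position(s) 1 = 1 occurrence(s).

1


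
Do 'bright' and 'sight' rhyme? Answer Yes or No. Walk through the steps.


Rime (stressed vowel + following sounds) of 'bright': -ight = /aɪt/
Rime of 'sight': -ight = /aɪt/
/aɪt/ and /aɪt/ are the same ending sound, so the words rhyme.

Yes


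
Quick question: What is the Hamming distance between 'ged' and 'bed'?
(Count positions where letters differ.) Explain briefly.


Alignment:
Position 1: 'g' vs 'b' = DIFFER
Position 2: 'e' vs 'e' = match
Position 3: 'd' vs 'd' = match
Total differences: 1

1


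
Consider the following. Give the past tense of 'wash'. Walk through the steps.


Apply rule: Add -ed. 'wash' becomes 'washed'.

washed


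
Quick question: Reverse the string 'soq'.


Reverse 'soq' character by character: 'qos'.

qos


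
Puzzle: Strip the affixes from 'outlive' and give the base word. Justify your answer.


Remove prefix 'out' from 'outlive' to get root 'live'.

live


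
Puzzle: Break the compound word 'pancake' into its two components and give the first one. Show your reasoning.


Split 'pancake' into 'pan' + 'cake'. The first part is 'pan'.

pan


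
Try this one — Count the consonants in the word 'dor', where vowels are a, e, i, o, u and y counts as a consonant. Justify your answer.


Consonants in 'dor': d, r = 2 consonants.

2


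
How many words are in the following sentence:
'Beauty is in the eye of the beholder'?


Split into words: Beauty | is | in | the | eye | of | the | beholder = 8 words.

8


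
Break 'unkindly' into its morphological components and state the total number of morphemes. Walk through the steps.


Step 1: Identify prefix: 'un' (meaning: not/reverse)
Step 2: Identify root: 'kind'
Step 3: Identify suffix(es): 'ly'
Decomposition: un- (prefix: not/reverse) + kind (root) + -ly (suffix: in manner of)
Total morphemes: 3

3 morphemes (un- (prefix: not/reverse) + kind (root) + -ly (suffix: in manner of))


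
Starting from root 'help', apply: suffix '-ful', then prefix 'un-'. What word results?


Step 1: Add suffix '-ful' to 'help' = 'helpful'
Step 2: Add prefix 'un-' to 'helpful' = 'unhelpful'

unhelpful


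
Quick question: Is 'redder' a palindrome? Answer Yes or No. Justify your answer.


Forward: 'redder'
Reversed: 'redder'
They are identical.

Yes


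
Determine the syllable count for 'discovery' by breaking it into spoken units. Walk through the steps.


Break 'discovery' into syllables: dis-cov-er-y -> dis | cov | er | y = 4 syllables

4 syllables


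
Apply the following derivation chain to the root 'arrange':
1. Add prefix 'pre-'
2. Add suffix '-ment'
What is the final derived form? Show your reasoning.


Step 1: Add prefix 'pre-' to 'arrange' = 'prearrange'
Step 2: Add suffix '-ment' to 'prearrange' = 'prearrangement'

prearrangement


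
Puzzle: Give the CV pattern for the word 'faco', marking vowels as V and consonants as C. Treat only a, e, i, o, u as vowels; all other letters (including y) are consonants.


Letter mapping: f = C, a = V, c = C, o = V.

CVCV


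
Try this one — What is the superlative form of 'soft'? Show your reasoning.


Apply superlative formation (add -est): 'soft' -> 'softest'.

softest


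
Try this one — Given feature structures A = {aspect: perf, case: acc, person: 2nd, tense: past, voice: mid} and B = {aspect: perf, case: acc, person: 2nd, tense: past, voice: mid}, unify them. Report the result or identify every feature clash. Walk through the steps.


Compare features:
aspect: A=perf vs B=perf -> unified: perf
case: A=acc vs B=acc -> unified: acc
person: A=2nd vs B=2nd -> unified: 2nd
tense: A=past vs B=past -> unified: past
voice: A=mid vs B=mid -> unified: mid
No clashes found.

Unified: {aspect: perf, case: acc, person: 2nd, tense: past, voice: mid}


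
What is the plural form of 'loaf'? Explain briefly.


Apply rule: Change -f to -ves. 'loaf' becomes 'loaves'.

loaves


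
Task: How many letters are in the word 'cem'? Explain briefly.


Spell out 'cem' and number each letter: c(1), e(2), m(3). Total: 3 letters.

3


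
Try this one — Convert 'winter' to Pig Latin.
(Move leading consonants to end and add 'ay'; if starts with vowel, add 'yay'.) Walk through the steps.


'winter': move consonant cluster 'w' to end and add 'ay': 'interway'.

interway


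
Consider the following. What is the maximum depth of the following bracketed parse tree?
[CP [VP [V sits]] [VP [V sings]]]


Count bracket nesting levels:
'[' at pos 0: depth = 1
'[' at pos 4: depth = 2
'[' at pos 8: depth = 3
'[' at pos 18: depth = 2
'[' at pos 22: depth = 3
Maximum depth reached: 3

3


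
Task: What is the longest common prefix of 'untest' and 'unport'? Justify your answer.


Compare from the start: 2 characters match: 'un'. Mismatch at position 3: 't' vs 'p'.

un


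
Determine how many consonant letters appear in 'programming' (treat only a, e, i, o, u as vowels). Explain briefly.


Consonants in 'programming': p, r, g, r, m, m, n, g = 8 consonants.

8


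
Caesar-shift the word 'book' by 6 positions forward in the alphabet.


Shift each letter by 6: b -> h, o -> u, o -> u, k -> q. Result: 'huuq'.

huuq


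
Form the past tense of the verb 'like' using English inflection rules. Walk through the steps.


Apply rule: Add -d (word ends in -e). 'like' becomes 'liked'.

liked


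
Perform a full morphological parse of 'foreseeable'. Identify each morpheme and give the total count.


Step 1: Identify prefix: 'fore' (meaning: before/front)
Step 2: Identify root: 'see'
Step 3: Identify suffix(es): 'able'
Decomposition: fore- (prefix: before/front) + see (root) + -able (suffix: capable of)
Total morphemes: 3

3 morphemes (fore- (prefix: before/front) + see (root) + -able (suffix: capable of))


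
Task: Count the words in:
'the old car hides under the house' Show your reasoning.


Split into words: the | old | car | hides | under | the | house = 7 words.

7


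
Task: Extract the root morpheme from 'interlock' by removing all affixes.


Remove prefix 'inter' from 'interlock' to get root 'lock'.

lock


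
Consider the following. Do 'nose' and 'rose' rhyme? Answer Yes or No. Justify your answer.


Rime (stressed vowel + following sounds) of 'nose': -ose = /oʊz/
Rime of 'rose': -ose = /oʊz/
/oʊz/ and /oʊz/ are the same ending sound, so the words rhyme.

Yes


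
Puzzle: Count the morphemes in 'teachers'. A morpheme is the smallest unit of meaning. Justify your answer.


Decomposition: teach (root) + -er (suffix) + -s (plural) = 3 morpheme(s)

3 morphemes


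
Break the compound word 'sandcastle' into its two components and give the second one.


Split 'sandcastle' into 'sand' + 'castle'. The second part is 'castle'.

castle


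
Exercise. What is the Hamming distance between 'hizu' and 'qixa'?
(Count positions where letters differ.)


Alignment:
Position 1: 'h' vs 'q' = DIFFER
Position 2: 'i' vs 'i' = match
Position 3: 'z' vs 'x' = DIFFER
Position 4: 'u' vs 'a' = DIFFER
Total differences: 3

3


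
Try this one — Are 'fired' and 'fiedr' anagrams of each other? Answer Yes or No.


Sorted letters of 'fired': 'defir'
Sorted letters of 'fiedr': 'defir'
They match.

Yes


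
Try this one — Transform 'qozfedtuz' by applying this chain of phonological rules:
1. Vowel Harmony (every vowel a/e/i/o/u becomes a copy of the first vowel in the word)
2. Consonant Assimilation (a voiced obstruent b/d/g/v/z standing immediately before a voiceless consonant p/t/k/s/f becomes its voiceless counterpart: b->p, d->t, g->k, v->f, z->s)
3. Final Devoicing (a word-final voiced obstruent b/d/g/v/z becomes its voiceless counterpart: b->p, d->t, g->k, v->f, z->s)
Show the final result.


Starting form: 'qozfedtuz'
Rule 1: Vowel Harmony: all vowels become 'o' (matching first vowel). 'qozfedtuz' -> 'qozfodtoz'
Rule 2: Consonant Assimilation: voiced obstruent before voiceless consonant becomes voiceless ('zf' -> 'sf', 'dt' -> 'tt'). 'qozfodtoz' -> 'qosfottoz'
Rule 3: Final Devoicing: word-final voiced obstruent 'z' becomes voiceless 's'. 'qosfottoz' -> 'qosfottos'
Final form: 'qosfottos'

qosfottos


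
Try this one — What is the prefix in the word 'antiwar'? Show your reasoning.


The word 'antiwar' = 'anti' (prefix) + 'war' (root). The prefix is 'anti'.

anti


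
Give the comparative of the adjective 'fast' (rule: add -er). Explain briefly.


Apply comparative formation (add -er): 'fast' -> 'faster'.

faster


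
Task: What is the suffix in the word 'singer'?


The word 'singer' = 'sing' (root) + '-er' (suffix). The suffix is '-er'.

er


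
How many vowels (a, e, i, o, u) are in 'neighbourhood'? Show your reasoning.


Vowels in 'neighbourhood': e, i, o, u, o, o = 6 vowels.

6


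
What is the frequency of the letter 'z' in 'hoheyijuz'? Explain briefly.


Letter 'z' in 'hoheyijuz': found at position(s) 9 = 1 occurrence(s).

1


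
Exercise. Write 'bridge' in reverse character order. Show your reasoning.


Reverse 'bridge' character by character: 'egdirb'.

egdirb


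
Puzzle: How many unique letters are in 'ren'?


Unique letters in 'ren': {e, n, r} = 3 distinct letters.

3


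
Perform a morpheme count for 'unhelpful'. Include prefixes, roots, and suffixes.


Decomposition: un- (prefix) + help (root) + -ful (suffix) = 3 morpheme(s)

3 morphemes


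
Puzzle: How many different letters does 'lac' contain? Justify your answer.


Unique letters in 'lac': {a, c, l} = 3 distinct letters.

3


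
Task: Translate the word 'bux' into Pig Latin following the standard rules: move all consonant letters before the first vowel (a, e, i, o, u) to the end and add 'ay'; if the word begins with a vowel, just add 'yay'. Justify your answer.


'bux': move consonant cluster 'b' to end and add 'ay': 'uxbay'.

uxbay


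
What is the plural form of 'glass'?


Apply rule: Add -es (sibilant/fricative ending). 'glass' becomes 'glasses'.

glasses


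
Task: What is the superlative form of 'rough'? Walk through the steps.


Apply superlative formation (add -est): 'rough' -> 'roughest'.

roughest


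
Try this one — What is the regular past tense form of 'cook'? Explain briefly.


Apply rule: Add -ed. 'cook' becomes 'cooked'.

cooked


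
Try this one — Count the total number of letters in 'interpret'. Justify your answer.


Spell out 'interpret' and number each letter: i(1), n(2), t(3), e(4), r(5), p(6), r(7), e(8), t(9). Total: 9 letters.

9


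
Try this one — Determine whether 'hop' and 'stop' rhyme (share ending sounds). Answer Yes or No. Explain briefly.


Rime (stressed vowel + following sounds) of 'hop': -op = /ɒp/
Rime of 'stop': -op = /ɒp/
/ɒp/ and /ɒp/ are the same ending sound, so the words rhyme.

Yes


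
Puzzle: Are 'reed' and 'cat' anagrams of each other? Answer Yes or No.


Sorted letters of 'reed': 'deer'
Sorted letters of 'cat': 'act'
They do not match.

No


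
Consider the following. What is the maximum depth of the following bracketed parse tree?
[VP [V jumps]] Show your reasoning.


Count bracket nesting levels:
'[' at pos 0: depth = 1
'[' at pos 4: depth = 2
Maximum depth reached: 2

2


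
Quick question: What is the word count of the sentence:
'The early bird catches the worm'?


Split into words: The | early | bird | catches | the | worm = 6 words.

6


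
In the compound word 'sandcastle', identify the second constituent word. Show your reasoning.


Split 'sandcastle' into 'sand' + 'castle'. The second part is 'castle'.

castle


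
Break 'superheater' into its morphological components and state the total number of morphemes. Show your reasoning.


Step 1: Identify prefix: 'super' (meaning: above)
Step 2: Identify root: 'heat'
Step 3: Identify suffix(es): 'er'
Decomposition: super- (prefix: above) + heat (root) + -er (suffix: one who)
Total morphemes: 3

3 morphemes (super- (prefix: above) + heat (root) + -er (suffix: one who))


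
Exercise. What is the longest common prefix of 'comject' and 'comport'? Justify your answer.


Compare from the start: 3 characters match: 'com'. Mismatch at position 4: 'j' vs 'p'.

com


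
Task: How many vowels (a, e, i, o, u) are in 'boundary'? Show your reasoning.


Vowels in 'boundary': o, u, a = 3 vowels.

3


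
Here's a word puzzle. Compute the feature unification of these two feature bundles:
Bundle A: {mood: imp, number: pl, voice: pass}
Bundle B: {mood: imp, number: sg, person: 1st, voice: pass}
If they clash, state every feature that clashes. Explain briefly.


Compare features:
mood: A=imp vs B=imp -> unified: imp
number: A=pl vs B=sg -> CLASH
person: A=_ vs B=1st -> unified: 1st
voice: A=pass vs B=pass -> unified: pass
Clash detected on feature 'number' (pl vs sg); unification fails.

CLASH on 'number' (pl vs sg)


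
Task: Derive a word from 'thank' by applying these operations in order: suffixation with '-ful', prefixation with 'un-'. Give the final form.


Step 1: Add suffix '-ful' to 'thank' = 'thankful'
Step 2: Add prefix 'un-' to 'thankful' = 'unthankful'

unthankful


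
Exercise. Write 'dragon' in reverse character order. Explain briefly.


Reverse 'dragon' character by character: 'nogard'.

nogard


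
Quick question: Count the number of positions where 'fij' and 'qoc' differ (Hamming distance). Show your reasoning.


Alignment:
Position 1: 'f' vs 'q' = DIFFER
Position 2: 'i' vs 'o' = DIFFER
Position 3: 'j' vs 'c' = DIFFER
Total differences: 3

3


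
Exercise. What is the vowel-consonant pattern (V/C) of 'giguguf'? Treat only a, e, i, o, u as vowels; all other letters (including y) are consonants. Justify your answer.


Letter mapping: g = C, i = V, g = C, u = V, g = C, u = V, f = C.

CVCVCVC


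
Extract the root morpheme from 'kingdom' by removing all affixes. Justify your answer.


Remove suffix '-dom' from 'kingdom' to get root 'king'.

king


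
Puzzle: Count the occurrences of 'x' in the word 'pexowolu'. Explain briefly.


Letter 'x' in 'pexowolu': found at position(s) 3 = 1 occurrence(s).

1


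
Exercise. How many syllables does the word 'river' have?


Break 'river' into syllables: riv-er -> riv | er = 2 syllables

2 syllables


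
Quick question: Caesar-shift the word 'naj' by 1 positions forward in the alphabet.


Shift each letter by 1: n -> o, a -> b, j -> k. Result: 'obk'.

obk


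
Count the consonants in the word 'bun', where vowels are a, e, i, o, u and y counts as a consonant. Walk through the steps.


Consonants in 'bun': b, n = 2 consonants.

2


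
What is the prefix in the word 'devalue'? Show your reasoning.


The word 'devalue' = 'de' (prefix) + 'value' (root). The prefix is 'de'.

de


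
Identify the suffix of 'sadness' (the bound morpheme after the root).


The word 'sadness' = 'sad' (root) + '-ness' (suffix). The suffix is '-ness'.

ness


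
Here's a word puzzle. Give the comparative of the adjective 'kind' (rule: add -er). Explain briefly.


Apply comparative formation (add -er): 'kind' -> 'kinder'.

kinder


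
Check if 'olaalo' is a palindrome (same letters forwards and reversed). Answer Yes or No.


Forward: 'olaalo'
Reversed: 'olaalo'
They are identical.

Yes


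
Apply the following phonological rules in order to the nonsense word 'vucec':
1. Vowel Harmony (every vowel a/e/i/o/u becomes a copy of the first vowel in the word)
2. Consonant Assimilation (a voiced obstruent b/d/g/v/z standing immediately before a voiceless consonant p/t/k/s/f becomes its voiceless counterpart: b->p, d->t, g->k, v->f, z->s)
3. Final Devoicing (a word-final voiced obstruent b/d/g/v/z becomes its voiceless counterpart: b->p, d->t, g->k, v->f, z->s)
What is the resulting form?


Starting form: 'vucec'
Rule 1: Vowel Harmony: all vowels become 'u' (matching first vowel). 'vucec' -> 'vucuc'
Rule 2: Consonant Assimilation: no voiced obstruent (b/d/g/v/z) stands immediately before a voiceless consonant (p/t/k/s/f). No change.
Rule 3: Final Devoicing: final consonant 'c' is not one of the voiced obstruents b/d/g/v/z. No change.
Final form: 'vucuc'

vucuc


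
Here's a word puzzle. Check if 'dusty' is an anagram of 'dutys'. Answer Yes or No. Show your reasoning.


Sorted letters of 'dusty': 'dstuy'
Sorted letters of 'dutys': 'dstuy'
They match.

Yes


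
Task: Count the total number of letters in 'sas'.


Spell out 'sas' and number each letter: s(1), a(2), s(3). Total: 3 letters.

3


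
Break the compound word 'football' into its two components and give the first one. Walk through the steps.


Split 'football' into 'foot' + 'ball'. The first part is 'foot'.

foot


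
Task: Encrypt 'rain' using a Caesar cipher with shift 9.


Shift each letter by 9: r -> a, a -> j, i -> r, n -> w. Result: 'ajrw'.

ajrw


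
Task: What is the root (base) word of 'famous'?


Remove suffix '-ous' from 'famous' to get root 'fame'.

fame


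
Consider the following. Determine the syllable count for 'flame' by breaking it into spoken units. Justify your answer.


Break 'flame' into syllables: flame -> flame = 1 syllable

1 syllable


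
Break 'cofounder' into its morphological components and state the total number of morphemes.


Step 1: Identify prefix: 'co' (meaning: together)
Step 2: Identify root: 'found'
Step 3: Identify suffix(es): 'er'
Decomposition: co- (prefix: together) + found (root) + -er (suffix: one who)
Total morphemes: 3

3 morphemes (co- (prefix: together) + found (root) + -er (suffix: one who))


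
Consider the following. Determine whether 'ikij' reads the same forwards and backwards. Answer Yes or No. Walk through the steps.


Forward: 'ikij'
Reversed: 'jiki'
They differ.

No


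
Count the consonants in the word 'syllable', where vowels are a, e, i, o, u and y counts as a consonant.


Consonants in 'syllable': s, y, l, l, b, l = 6 consonants.

6


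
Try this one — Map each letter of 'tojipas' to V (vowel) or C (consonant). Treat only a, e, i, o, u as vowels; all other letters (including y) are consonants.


Letter mapping: t = C, o = V, j = C, i = V, p = C, a = V, s = C.

CVCVCVC


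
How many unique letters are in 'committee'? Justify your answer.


Unique letters in 'committee': {c, e, i, m, o, t} = 6 distinct letters.

6


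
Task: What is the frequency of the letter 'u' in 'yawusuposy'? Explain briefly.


Letter 'u' in 'yawusuposy': found at position(s) 4, 6 = 2 occurrence(s).

2


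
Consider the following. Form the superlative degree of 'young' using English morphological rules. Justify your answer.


Apply superlative formation (add -est): 'young' -> 'youngest'.

youngest


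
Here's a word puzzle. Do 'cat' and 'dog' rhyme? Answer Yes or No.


Rime (stressed vowel + following sounds) of 'cat': -at = /æt/
Rime of 'dog': -og = /ɒg/
/æt/ and /ɒg/ are different ending sounds, so the words do not rhyme.

No


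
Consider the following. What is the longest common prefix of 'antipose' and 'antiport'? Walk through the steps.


Compare from the start: 6 characters match: 'antipo'. Mismatch at position 7: 's' vs 'r'.

antipo


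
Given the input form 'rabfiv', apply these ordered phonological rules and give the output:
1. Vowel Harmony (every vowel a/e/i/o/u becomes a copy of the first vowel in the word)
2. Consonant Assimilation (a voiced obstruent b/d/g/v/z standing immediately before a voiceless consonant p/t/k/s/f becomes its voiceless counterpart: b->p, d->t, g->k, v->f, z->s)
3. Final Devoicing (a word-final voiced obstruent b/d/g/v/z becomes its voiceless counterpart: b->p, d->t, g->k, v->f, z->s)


Starting form: 'rabfiv'
Rule 1: Vowel Harmony: all vowels become 'a' (matching first vowel). 'rabfiv' -> 'rabfav'
Rule 2: Consonant Assimilation: voiced obstruent before voiceless consonant becomes voiceless ('bf' -> 'pf'). 'rabfav' -> 'rapfav'
Rule 3: Final Devoicing: word-final voiced obstruent 'v' becomes voiceless 'f'. 'rapfav' -> 'rapfaf'
Final form: 'rapfaf'

rapfaf


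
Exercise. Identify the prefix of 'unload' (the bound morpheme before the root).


The word 'unload' = 'un' (prefix) + 'load' (root). The prefix is 'un'.

un


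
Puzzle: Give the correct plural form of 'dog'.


Apply rule: Add -s. 'dog' becomes 'dogs'.

dogs


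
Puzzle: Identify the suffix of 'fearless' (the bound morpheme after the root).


The word 'fearless' = 'fear' (root) + '-less' (suffix). The suffix is '-less'.

less


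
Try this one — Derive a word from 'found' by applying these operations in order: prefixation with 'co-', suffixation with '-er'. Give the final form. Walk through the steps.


Step 1: Add prefix 'co-' to 'found' = 'cofound'
Step 2: Add suffix '-er' to 'cofound' = 'cofounder'

cofounder


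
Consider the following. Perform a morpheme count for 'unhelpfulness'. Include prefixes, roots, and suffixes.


Decomposition: un- (prefix) + help (root) + -ful (suffix) + -ness (suffix) = 4 morpheme(s)

4 morphemes


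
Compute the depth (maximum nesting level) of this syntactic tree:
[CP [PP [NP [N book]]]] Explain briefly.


Count bracket nesting levels:
'[' at pos 0: depth = 1
'[' at pos 4: depth = 2
'[' at pos 8: depth = 3
'[' at pos 12: depth = 4
Maximum depth reached: 4

4


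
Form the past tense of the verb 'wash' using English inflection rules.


Apply rule: Add -ed. 'wash' becomes 'washed'.

washed


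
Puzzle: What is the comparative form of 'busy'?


Apply comparative formation (consonant + y: change y to i, add -er): 'busy' -> 'busier'.

busier


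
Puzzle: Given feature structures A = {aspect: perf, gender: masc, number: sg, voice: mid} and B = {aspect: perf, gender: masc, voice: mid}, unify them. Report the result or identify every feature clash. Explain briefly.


Compare features:
aspect: A=perf vs B=perf -> unified: perf
gender: A=masc vs B=masc -> unified: masc
number: A=sg vs B=_ -> unified: sg
voice: A=mid vs B=mid -> unified: mid
No clashes found.

Unified: {aspect: perf, gender: masc, number: sg, voice: mid}


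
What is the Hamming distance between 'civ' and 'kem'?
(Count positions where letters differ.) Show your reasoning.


Alignment:
Position 1: 'c' vs 'k' = DIFFER
Position 2: 'i' vs 'e' = DIFFER
Position 3: 'v' vs 'm' = DIFFER
Total differences: 3

3


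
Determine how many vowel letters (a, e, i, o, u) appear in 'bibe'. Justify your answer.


Vowels in 'bibe': i, e = 2 vowels.

2


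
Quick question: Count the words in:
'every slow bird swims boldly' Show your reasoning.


Split into words: every | slow | bird | swims | boldly = 5 words.

5


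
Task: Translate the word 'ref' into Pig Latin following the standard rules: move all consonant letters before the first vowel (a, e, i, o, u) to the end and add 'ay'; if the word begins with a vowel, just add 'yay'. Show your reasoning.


'ref': move consonant cluster 'r' to end and add 'ay': 'efray'.

efray


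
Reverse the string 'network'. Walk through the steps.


Reverse 'network' character by character: 'krowten'.

krowten


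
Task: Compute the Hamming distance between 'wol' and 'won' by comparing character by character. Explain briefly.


Alignment:
Position 1: 'w' vs 'w' = match
Position 2: 'o' vs 'o' = match
Position 3: 'l' vs 'n' = DIFFER
Total differences: 1

1


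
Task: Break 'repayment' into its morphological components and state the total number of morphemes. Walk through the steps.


Step 1: Identify prefix: 're' (meaning: again)
Step 2: Identify root: 'pay'
Step 3: Identify suffix(es): 'ment'
Decomposition: re- (prefix: again) + pay (root) + -ment (suffix: action/result)
Total morphemes: 3

3 morphemes (re- (prefix: again) + pay (root) + -ment (suffix: action/result))


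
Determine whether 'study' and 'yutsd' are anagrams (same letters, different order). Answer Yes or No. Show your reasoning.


Sorted letters of 'study': 'dstuy'
Sorted letters of 'yutsd': 'dstuy'
They match.

Yes


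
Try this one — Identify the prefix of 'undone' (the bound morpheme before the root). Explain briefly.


The word 'undone' = 'un' (prefix) + 'done' (root). The prefix is 'un'.

un


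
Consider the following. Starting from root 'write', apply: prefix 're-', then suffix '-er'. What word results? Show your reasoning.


Step 1: Add prefix 're-' to 'write' = 'rewrite'
Step 2: Add suffix '-er' to 'rewrite' = 'rewriter'

rewriter


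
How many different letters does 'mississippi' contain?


Unique letters in 'mississippi': {i, m, p, s} = 4 distinct letters.

4


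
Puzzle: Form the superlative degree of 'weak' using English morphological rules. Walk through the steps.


Apply superlative formation (add -est): 'weak' -> 'weakest'.

weakest


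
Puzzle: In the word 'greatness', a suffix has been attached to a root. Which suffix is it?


The word 'greatness' = 'great' (root) + '-ness' (suffix). The suffix is '-ness'.

ness


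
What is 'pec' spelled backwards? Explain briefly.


Reverse 'pec' character by character: 'cep'.

cep


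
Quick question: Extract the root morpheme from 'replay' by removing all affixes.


Remove prefix 're' from 'replay' to get root 'play'.

play


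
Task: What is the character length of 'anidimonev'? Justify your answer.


Spell out 'anidimonev' and number each letter: a(1), n(2), i(3), d(4), i(5), m(6), o(7), n(8), e(9), v(10). Total: 10 letters.

10


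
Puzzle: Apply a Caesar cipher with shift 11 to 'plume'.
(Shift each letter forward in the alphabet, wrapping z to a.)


Shift each letter by 11: p -> a, l -> w, u -> f, m -> x, e -> p. Result: 'awfxp'.

awfxp


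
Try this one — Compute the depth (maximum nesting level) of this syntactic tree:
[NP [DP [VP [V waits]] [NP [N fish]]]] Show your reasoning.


Count bracket nesting levels:
'[' at pos 0: depth = 1
'[' at pos 4: depth = 2
'[' at pos 8: depth = 3
'[' at pos 12: depth = 4
'[' at pos 23: depth = 3
'[' at pos 27: depth = 4
Maximum depth reached: 4

4


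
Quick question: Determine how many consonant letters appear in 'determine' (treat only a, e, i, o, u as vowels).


Consonants in 'determine': d, t, r, m, n = 5 consonants.

5


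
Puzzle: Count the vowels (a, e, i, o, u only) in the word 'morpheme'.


Vowels in 'morpheme': o, e, e = 3 vowels.

3


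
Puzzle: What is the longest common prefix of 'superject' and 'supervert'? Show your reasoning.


Compare from the start: 5 characters match: 'super'. Mismatch at position 6: 'j' vs 'v'.

super


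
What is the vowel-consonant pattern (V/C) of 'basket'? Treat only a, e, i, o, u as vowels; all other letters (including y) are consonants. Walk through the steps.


Letter mapping: b = C, a = V, s = C, k = C, e = V, t = C.

CVCCVC


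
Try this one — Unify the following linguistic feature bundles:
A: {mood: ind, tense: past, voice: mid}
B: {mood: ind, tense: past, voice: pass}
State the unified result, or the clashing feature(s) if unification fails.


Compare features:
mood: A=ind vs B=ind -> unified: ind
tense: A=past vs B=past -> unified: past
voice: A=mid vs B=pass -> CLASH
Clash detected on feature 'voice' (mid vs pass); unification fails.

CLASH on 'voice' (mid vs pass)


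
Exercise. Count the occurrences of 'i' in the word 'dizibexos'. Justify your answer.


Letter 'i' in 'dizibexos': found at position(s) 2, 4 = 2 occurrence(s).

2


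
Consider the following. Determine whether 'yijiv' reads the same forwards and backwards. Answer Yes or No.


Forward: 'yijiv'
Reversed: 'vijiy'
They differ.

No


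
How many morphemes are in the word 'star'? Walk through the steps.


Decomposition: star (free morpheme) = 1 morpheme(s)

1 morphemes


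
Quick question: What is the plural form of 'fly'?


Apply rule: Change -y to -ies (consonant + y). 'fly' becomes 'flies'.

flies


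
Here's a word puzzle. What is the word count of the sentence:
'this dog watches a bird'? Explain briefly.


Split into words: this | dog | watches | a | bird = 5 words.

5


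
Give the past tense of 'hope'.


Apply rule: Add -d (word ends in -e). 'hope' becomes 'hoped'.

hoped


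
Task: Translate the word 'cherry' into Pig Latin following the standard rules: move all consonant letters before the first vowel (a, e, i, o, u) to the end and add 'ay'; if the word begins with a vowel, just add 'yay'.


'cherry': move consonant cluster 'ch' to end and add 'ay': 'errychay'.

errychay


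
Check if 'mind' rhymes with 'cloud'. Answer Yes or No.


Rime (stressed vowel + following sounds) of 'mind': -ind = /aɪnd/
Rime of 'cloud': -oud = /aʊd/
/aɪnd/ and /aʊd/ are different ending sounds, so the words do not rhyme.

No


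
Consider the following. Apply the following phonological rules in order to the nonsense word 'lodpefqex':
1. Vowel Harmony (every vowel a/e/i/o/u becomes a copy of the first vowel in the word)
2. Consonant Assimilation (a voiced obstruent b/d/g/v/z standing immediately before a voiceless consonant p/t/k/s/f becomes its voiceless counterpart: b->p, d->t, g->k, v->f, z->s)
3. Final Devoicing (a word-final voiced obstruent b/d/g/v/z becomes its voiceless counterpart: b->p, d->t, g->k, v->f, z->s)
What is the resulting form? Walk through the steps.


Starting form: 'lodpefqex'
Rule 1: Vowel Harmony: all vowels become 'o' (matching first vowel). 'lodpefqex' -> 'lodpofqox'
Rule 2: Consonant Assimilation: voiced obstruent before voiceless consonant becomes voiceless ('dp' -> 'tp'). 'lodpofqox' -> 'lotpofqox'
Rule 3: Final Devoicing: final consonant 'x' is not one of the voiced obstruents b/d/g/v/z. No change.
Final form: 'lotpofqox'

lotpofqox


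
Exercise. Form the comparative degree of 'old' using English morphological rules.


Apply comparative formation (add -er): 'old' -> 'older'.

older


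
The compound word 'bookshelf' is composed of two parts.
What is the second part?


Split 'bookshelf' into 'book' + 'shelf'. The second part is 'shelf'.

shelf


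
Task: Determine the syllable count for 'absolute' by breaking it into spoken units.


Break 'absolute' into syllables: ab-so-lute -> ab | so | lute = 3 syllables

3 syllables


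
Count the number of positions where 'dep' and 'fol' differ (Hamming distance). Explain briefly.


Alignment:
Position 1: 'd' vs 'f' = DIFFER
Position 2: 'e' vs 'o' = DIFFER
Position 3: 'p' vs 'l' = DIFFER
Total differences: 3

3


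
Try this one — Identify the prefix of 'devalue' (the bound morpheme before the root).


The word 'devalue' = 'de' (prefix) + 'value' (root). The prefix is 'de'.

de


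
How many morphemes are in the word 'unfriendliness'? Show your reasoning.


Decomposition: un- (prefix) + friend (root) + -ly (suffix) + -ness (suffix) = 4 morpheme(s)

4 morphemes


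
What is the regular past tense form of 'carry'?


Apply rule: Change -y to -ied. 'carry' becomes 'carried'.

carried


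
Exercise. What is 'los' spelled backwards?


Reverse 'los' character by character: 'sol'.

sol


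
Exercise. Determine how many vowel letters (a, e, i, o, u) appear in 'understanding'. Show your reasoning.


Vowels in 'understanding': u, e, a, i = 4 vowels.

4


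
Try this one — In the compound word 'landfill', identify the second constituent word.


Split 'landfill' into 'land' + 'fill'. The second part is 'fill'.

fill


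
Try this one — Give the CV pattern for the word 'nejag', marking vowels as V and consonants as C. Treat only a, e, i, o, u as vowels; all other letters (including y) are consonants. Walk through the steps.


Letter mapping: n = C, e = V, j = C, a = V, g = C.

CVCVC


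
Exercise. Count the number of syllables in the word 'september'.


Break 'september' into syllables: sep-tem-ber -> sep | tem | ber = 3 syllables

3 syllables


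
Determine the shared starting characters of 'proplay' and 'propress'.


Compare from the start: 4 characters match: 'prop'. Mismatch at position 5: 'l' vs 'r'.

prop


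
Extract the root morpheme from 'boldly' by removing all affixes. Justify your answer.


Remove suffix '-ly' from 'boldly' to get root 'bold'.

bold


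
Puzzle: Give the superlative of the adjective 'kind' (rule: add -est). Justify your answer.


Apply superlative formation (add -est): 'kind' -> 'kindest'.

kindest


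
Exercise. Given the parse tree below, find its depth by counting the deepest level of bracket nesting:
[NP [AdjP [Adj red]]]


Count bracket nesting levels:
'[' at pos 0: depth = 1
'[' at pos 4: depth = 2
'[' at pos 10: depth = 3
Maximum depth reached: 3

3


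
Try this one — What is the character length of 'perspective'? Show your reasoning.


Spell out 'perspective' and number each letter: p(1), e(2), r(3), s(4), p(5), e(6), c(7), t(8), i(9), v(10), e(11). Total: 11 letters.

11


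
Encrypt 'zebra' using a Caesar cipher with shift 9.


Shift each letter by 9: z -> i, e -> n, b -> k, r -> a, a -> j. Result: 'inkaj'.

inkaj


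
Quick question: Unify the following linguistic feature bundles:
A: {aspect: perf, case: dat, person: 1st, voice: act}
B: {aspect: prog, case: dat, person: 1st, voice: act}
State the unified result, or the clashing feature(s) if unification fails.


Compare features:
aspect: A=perf vs B=prog -> CLASH
case: A=dat vs B=dat -> unified: dat
person: A=1st vs B=1st -> unified: 1st
voice: A=act vs B=act -> unified: act
Clash detected on feature 'aspect' (perf vs prog); unification fails.

CLASH on 'aspect' (perf vs prog)


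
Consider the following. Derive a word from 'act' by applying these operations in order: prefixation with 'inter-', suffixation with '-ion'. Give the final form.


Step 1: Add prefix 'inter-' to 'act' = 'interact'
Step 2: Add suffix '-ion' to 'interact' = 'interaction'

interaction


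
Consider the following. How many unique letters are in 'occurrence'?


Unique letters in 'occurrence': {c, e, n, o, r, u} = 6 distinct letters.

6


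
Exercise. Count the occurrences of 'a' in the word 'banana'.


Letter 'a' in 'banana': found at position(s) 2, 4, 6 = 3 occurrence(s).

3


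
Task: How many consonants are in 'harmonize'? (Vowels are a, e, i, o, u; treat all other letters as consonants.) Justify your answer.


Consonants in 'harmonize': h, r, m, n, z = 5 consonants.

5


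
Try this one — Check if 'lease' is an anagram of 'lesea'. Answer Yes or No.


Sorted letters of 'lease': 'aeels'
Sorted letters of 'lesea': 'aeels'
They match.

Yes


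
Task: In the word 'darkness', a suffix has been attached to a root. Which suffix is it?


The word 'darkness' = 'dark' (root) + '-ness' (suffix). The suffix is '-ness'.

ness


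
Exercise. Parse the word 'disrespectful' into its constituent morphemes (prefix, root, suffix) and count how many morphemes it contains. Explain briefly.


Step 1: Identify prefix: 'dis' (meaning: not/apart)
Step 2: Identify root: 'respect'
Step 3: Identify suffix(es): 'ful'
Decomposition: dis- (prefix: not/apart) + respect (root) + -ful (suffix: full of)
Total morphemes: 3

3 morphemes (dis- (prefix: not/apart) + respect (root) + -ful (suffix: full of))


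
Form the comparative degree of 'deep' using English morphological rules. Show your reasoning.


Apply comparative formation (add -er): 'deep' -> 'deeper'.

deeper


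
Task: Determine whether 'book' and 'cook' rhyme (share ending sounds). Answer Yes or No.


Rime (stressed vowel + following sounds) of 'book': -ook = /ʊk/
Rime of 'cook': -ook = /ʊk/
/ʊk/ and /ʊk/ are the same ending sound, so the words rhyme.

Yes


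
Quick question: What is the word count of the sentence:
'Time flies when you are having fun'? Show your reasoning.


Split into words: Time | flies | when | you | are | having | fun = 7 words.

7


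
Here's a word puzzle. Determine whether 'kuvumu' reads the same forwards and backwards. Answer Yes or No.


Forward: 'kuvumu'
Reversed: 'umuvuk'
They differ.

No


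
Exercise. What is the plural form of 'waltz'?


Apply rule: Add -es (sibilant/fricative ending). 'waltz' becomes 'waltzes'.

waltzes


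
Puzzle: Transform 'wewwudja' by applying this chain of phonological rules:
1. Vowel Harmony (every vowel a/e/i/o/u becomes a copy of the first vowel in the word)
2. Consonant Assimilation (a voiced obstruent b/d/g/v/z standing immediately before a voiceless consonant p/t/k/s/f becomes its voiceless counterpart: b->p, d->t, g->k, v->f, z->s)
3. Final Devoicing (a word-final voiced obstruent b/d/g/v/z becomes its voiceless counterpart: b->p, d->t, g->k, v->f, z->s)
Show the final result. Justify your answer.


Starting form: 'wewwudja'
Rule 1: Vowel Harmony: all vowels become 'e' (matching first vowel). 'wewwudja' -> 'wewwedje'
Rule 2: Consonant Assimilation: no voiced obstruent (b/d/g/v/z) stands immediately before a voiceless consonant (p/t/k/s/f). No change.
Rule 3: Final Devoicing: the word ends in the vowel 'e', not a consonant. No change.
Final form: 'wewwedje'

wewwedje


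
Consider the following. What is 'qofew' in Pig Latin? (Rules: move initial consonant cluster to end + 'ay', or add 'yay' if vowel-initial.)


'qofew': move consonant cluster 'q' to end and add 'ay': 'ofewqay'.

ofewqay


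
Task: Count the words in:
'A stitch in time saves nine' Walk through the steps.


Split into words: A | stitch | in | time | saves | nine = 6 words.

6


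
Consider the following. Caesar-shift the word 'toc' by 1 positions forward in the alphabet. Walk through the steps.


Shift each letter by 1: t -> u, o -> p, c -> d. Result: 'upd'.

upd


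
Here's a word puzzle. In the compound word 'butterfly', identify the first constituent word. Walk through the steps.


Split 'butterfly' into 'butter' + 'fly'. The first part is 'butter'.

butter


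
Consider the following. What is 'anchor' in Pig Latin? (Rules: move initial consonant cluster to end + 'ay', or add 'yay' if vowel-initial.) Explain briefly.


'anchor' starts with a vowel, so add 'yay': 'anchoryay'.

anchoryay


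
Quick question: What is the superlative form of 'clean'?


Apply superlative formation (add -est): 'clean' -> 'cleanest'.

cleanest


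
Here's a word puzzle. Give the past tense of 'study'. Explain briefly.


Apply rule: Change -y to -ied. 'study' becomes 'studied'.

studied


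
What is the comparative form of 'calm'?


Apply comparative formation (add -er): 'calm' -> 'calmer'.

calmer
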